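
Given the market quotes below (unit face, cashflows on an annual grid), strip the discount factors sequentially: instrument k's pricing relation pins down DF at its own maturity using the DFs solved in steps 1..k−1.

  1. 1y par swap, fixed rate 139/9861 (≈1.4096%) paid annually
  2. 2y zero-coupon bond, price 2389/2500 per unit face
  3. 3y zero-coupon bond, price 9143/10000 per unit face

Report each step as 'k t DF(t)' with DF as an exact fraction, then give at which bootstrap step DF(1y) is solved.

step 1 [1y] swap r/1=139/9861: DF=(1 − 139/9861·(0))/(1+139/9861) = 9861/10000 ≈ 0.986100
step 2 [2y] zero: DF = P = 2389/2500 ≈ 0.955600
step 3 [3y] zero: DF = P = 9143/10000 ≈ 0.914300

1 1 9861/10000
2 2 2389/2500
3 3 9143/10000
DF(1y) is solved at step 1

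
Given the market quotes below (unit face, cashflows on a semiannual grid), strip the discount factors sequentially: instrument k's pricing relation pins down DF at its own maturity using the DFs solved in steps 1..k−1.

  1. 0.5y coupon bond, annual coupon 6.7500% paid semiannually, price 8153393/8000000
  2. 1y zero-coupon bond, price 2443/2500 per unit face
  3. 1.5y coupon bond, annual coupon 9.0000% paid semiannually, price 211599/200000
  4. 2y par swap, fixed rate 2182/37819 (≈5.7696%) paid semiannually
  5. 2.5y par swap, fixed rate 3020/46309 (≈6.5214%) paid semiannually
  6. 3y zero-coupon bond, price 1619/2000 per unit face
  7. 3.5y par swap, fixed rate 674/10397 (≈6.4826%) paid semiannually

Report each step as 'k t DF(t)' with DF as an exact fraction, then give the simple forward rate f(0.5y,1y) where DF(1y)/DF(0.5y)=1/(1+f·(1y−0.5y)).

1 1/2 9859/10000
2 1 2443/2500
3 3/2 9279/10000
4 2 8909/10000
5 5/2 849/1000
6 3 1619/2000
7 7/2 3989/5000
f(0.5y,1y) = ((9859/10000)/(2443/2500) − 1)/(1/2) = 87/4886 ≈ 1.7806%

step 1 [0.5y] bond c/2=27/800: DF=(8153393/8000000 − 27/800·(0))/(1+27/800) = 9859/10000 ≈ 0.985900
step 2 [1y] zero: DF = P = 2443/2500 ≈ 0.977200
step 3 [1.5y] bond c/2=9/200: DF=(211599/200000 − 9/200·(0.985900+0.977200))/(1+9/200) = 9279/10000 ≈ 0.927900
step 4 [2y] swap r/2=1091/37819: DF=(1 − 1091/37819·(0.985900+0.977200+0.927900))/(1+1091/37819) = 8909/10000 ≈ 0.890900
step 5 [2.5y] swap r/2=1510/46309: DF=(1 − 1510/46309·(0.985900+0.977200+0.927900+0.890900))/(1+1510/46309) = 849/1000 ≈ 0.849000
step 6 [3y] zero: DF = P = 1619/2000 ≈ 0.809500
step 7 [3.5y] swap r/2=337/10397: DF=(1 − 337/10397·(0.985900+0.977200+0.927900+0.890900+0.849000+0.809500))/(1+337/10397) = 3989/5000 ≈ 0.797800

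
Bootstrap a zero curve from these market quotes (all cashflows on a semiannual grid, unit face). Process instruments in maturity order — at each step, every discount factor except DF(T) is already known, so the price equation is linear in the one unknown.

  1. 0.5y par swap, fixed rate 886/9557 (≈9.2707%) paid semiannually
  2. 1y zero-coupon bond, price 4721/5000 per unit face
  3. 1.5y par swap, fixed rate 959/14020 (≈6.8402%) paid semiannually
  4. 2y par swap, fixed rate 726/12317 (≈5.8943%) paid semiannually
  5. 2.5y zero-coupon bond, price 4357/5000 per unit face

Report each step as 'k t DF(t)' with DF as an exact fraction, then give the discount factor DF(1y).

1 1/2 9557/10000
2 1 4721/5000
3 3/2 9041/10000
4 2 8911/10000
5 5/2 4357/5000
DF(1y) = 4721/5000 ≈ 0.944200

step 1 [0.5y] swap r/2=443/9557: DF=(1 − 443/9557·(0))/(1+443/9557) = 9557/10000 ≈ 0.955700
step 2 [1y] zero: DF = P = 4721/5000 ≈ 0.944200
step 3 [1.5y] swap r/2=959/28040: DF=(1 − 959/28040·(0.955700+0.944200))/(1+959/28040) = 9041/10000 ≈ 0.904100
step 4 [2y] swap r/2=363/12317: DF=(1 − 363/12317·(0.955700+0.944200+0.904100))/(1+363/12317) = 8911/10000 ≈ 0.891100
step 5 [2.5y] zero: DF = P = 4357/5000 ≈ 0.871400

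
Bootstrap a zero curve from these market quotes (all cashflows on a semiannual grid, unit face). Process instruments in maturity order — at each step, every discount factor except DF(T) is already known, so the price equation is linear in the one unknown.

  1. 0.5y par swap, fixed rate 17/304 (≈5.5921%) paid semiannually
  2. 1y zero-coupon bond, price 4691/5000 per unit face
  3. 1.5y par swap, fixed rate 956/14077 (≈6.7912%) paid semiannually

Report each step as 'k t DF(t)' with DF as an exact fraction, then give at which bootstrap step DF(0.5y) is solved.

step 1 [0.5y] swap r/2=17/608: DF=(1 − 17/608·(0))/(1+17/608) = 608/625 ≈ 0.972800
step 2 [1y] zero: DF = P = 4691/5000 ≈ 0.938200
step 3 [1.5y] swap r/2=478/14077: DF=(1 − 478/14077·(0.972800+0.938200))/(1+478/14077) = 2261/2500 ≈ 0.904400

1 1/2 608/625
2 1 4691/5000
3 3/2 2261/2500
DF(0.5y) is solved at step 1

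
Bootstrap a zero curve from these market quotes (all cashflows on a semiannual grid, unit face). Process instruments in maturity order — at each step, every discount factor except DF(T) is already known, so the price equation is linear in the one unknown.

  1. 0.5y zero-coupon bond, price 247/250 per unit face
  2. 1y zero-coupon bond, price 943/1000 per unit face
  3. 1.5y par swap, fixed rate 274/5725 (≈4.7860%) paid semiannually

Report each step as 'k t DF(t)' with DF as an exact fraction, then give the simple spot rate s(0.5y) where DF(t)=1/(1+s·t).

step 1 [0.5y] zero: DF = P = 247/250 ≈ 0.988000
step 2 [1y] zero: DF = P = 943/1000 ≈ 0.943000
step 3 [1.5y] swap r/2=137/5725: DF=(1 − 137/5725·(0.988000+0.943000))/(1+137/5725) = 1863/2000 ≈ 0.931500

1 1/2 247/250
2 1 943/1000
3 3/2 1863/2000
s(0.5y) = (1/(247/250) − 1)/(1/2) = 6/247 ≈ 2.4291%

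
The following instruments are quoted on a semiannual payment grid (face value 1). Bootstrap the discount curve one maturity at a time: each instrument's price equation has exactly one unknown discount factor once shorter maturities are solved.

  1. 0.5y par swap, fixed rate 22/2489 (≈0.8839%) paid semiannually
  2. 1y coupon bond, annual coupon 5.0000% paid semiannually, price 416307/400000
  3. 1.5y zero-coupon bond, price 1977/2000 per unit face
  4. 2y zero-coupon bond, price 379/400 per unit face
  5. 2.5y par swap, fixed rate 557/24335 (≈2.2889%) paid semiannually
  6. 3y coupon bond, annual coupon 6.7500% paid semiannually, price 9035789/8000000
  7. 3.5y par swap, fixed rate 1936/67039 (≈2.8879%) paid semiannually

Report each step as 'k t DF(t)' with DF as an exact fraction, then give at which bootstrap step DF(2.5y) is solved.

1 1/2 2489/2500
2 1 9911/10000
3 3/2 1977/2000
4 2 379/400
5 5/2 9443/10000
6 3 9337/10000
7 7/2 1129/1250
DF(2.5y) is solved at step 5

step 1 [0.5y] swap r/2=11/2489: DF=(1 − 11/2489·(0))/(1+11/2489) = 2489/2500 ≈ 0.995600
step 2 [1y] bond c/2=1/40: DF=(416307/400000 − 1/40·(0.995600))/(1+1/40) = 9911/10000 ≈ 0.991100
step 3 [1.5y] zero: DF = P = 1977/2000 ≈ 0.988500
step 4 [2y] zero: DF = P = 379/400 ≈ 0.947500
step 5 [2.5y] swap r/2=557/48670: DF=(1 − 557/48670·(0.995600+0.991100+0.988500+0.947500))/(1+557/48670) = 9443/10000 ≈ 0.944300
step 6 [3y] bond c/2=27/800: DF=(9035789/8000000 − 27/800·(0.995600+0.991100+0.988500+0.947500+0.944300))/(1+27/800) = 9337/10000 ≈ 0.933700
step 7 [3.5y] swap r/2=968/67039: DF=(1 − 968/67039·(0.995600+0.991100+0.988500+0.947500+0.944300+0.933700))/(1+968/67039) = 1129/1250 ≈ 0.903200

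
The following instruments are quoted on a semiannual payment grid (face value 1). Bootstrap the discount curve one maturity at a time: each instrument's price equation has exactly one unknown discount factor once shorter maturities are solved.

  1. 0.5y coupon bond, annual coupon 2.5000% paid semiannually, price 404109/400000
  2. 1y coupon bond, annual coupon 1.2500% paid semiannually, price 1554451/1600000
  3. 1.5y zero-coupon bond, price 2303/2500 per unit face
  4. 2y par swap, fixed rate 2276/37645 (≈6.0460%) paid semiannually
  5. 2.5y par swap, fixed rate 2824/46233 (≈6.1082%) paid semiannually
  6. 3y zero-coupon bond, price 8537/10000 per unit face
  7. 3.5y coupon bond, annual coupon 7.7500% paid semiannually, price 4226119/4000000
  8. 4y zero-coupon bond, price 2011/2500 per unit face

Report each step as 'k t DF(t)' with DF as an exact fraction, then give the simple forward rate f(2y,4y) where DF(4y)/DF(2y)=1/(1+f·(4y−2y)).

step 1 [0.5y] bond c/2=1/80: DF=(404109/400000 − 1/80·(0))/(1+1/80) = 4989/5000 ≈ 0.997800
step 2 [1y] bond c/2=1/160: DF=(1554451/1600000 − 1/160·(0.997800))/(1+1/160) = 9593/10000 ≈ 0.959300
step 3 [1.5y] zero: DF = P = 2303/2500 ≈ 0.921200
step 4 [2y] swap r/2=1138/37645: DF=(1 − 1138/37645·(0.997800+0.959300+0.921200))/(1+1138/37645) = 4431/5000 ≈ 0.886200
step 5 [2.5y] swap r/2=1412/46233: DF=(1 − 1412/46233·(0.997800+0.959300+0.921200+0.886200))/(1+1412/46233) = 2147/2500 ≈ 0.858800
step 6 [3y] zero: DF = P = 8537/10000 ≈ 0.853700
step 7 [3.5y] bond c/2=31/800: DF=(4226119/4000000 − 31/800·(0.997800+0.959300+0.921200+0.886200+0.858800+0.853700))/(1+31/800) = 508/625 ≈ 0.812800
step 8 [4y] zero: DF = P = 2011/2500 ≈ 0.804400

1 1/2 4989/5000
2 1 9593/10000
3 3/2 2303/2500
4 2 4431/5000
5 5/2 2147/2500
6 3 8537/10000
7 7/2 508/625
8 4 2011/2500
f(2y,4y) = ((4431/5000)/(2011/2500) − 1)/(2) = 409/8044 ≈ 5.0845%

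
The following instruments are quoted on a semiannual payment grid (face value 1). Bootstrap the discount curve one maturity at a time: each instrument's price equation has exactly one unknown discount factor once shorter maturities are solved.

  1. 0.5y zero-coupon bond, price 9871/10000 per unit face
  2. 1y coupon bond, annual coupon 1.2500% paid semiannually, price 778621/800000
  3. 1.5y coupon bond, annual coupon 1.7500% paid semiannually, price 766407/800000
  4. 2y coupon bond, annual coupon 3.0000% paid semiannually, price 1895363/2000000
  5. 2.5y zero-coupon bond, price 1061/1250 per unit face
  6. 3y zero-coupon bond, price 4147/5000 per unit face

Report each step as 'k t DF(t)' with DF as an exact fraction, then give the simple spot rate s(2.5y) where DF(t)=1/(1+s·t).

step 1 [0.5y] zero: DF = P = 9871/10000 ≈ 0.987100
step 2 [1y] bond c/2=1/160: DF=(778621/800000 − 1/160·(0.987100))/(1+1/160) = 9611/10000 ≈ 0.961100
step 3 [1.5y] bond c/2=7/800: DF=(766407/800000 − 7/800·(0.987100+0.961100))/(1+7/800) = 583/625 ≈ 0.932800
step 4 [2y] bond c/2=3/200: DF=(1895363/2000000 − 3/200·(0.987100+0.961100+0.932800))/(1+3/200) = 8911/10000 ≈ 0.891100
step 5 [2.5y] zero: DF = P = 1061/1250 ≈ 0.848800
step 6 [3y] zero: DF = P = 4147/5000 ≈ 0.829400

1 1/2 9871/10000
2 1 9611/10000
3 3/2 583/625
4 2 8911/10000
5 5/2 1061/1250
6 3 4147/5000
s(2.5y) = (1/(1061/1250) − 1)/(5/2) = 378/5305 ≈ 7.1254%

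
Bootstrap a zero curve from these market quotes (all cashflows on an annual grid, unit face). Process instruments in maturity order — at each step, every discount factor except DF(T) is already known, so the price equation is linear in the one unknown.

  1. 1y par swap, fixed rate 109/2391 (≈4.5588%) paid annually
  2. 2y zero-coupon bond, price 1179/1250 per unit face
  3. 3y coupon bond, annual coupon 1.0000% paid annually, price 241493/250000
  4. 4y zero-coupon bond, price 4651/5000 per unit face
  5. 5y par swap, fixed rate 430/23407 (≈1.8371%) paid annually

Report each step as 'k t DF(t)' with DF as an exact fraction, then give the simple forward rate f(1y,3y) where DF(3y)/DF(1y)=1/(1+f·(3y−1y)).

1 1 2391/2500
2 2 1179/1250
3 3 586/625
4 4 4651/5000
5 5 457/500
f(1y,3y) = ((2391/2500)/(586/625) − 1)/(2) = 47/4688 ≈ 1.0026%

step 1 [1y] swap r/1=109/2391: DF=(1 − 109/2391·(0))/(1+109/2391) = 2391/2500 ≈ 0.956400
step 2 [2y] zero: DF = P = 1179/1250 ≈ 0.943200
step 3 [3y] bond c/1=1/100: DF=(241493/250000 − 1/100·(0.956400+0.943200))/(1+1/100) = 586/625 ≈ 0.937600
step 4 [4y] zero: DF = P = 4651/5000 ≈ 0.930200
step 5 [5y] swap r/1=430/23407: DF=(1 − 430/23407·(0.956400+0.943200+0.937600+0.930200))/(1+430/23407) = 457/500 ≈ 0.914000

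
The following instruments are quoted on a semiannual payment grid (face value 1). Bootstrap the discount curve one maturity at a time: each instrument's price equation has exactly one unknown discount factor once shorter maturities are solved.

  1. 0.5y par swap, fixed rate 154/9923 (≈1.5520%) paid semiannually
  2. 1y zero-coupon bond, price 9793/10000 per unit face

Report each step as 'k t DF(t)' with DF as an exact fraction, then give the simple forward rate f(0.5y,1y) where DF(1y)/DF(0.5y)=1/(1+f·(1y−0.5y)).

1 1/2 9923/10000
2 1 9793/10000
f(0.5y,1y) = ((9923/10000)/(9793/10000) − 1)/(1/2) = 260/9793 ≈ 2.6550%

step 1 [0.5y] swap r/2=77/9923: DF=(1 − 77/9923·(0))/(1+77/9923) = 9923/10000 ≈ 0.992300
step 2 [1y] zero: DF = P = 9793/10000 ≈ 0.979300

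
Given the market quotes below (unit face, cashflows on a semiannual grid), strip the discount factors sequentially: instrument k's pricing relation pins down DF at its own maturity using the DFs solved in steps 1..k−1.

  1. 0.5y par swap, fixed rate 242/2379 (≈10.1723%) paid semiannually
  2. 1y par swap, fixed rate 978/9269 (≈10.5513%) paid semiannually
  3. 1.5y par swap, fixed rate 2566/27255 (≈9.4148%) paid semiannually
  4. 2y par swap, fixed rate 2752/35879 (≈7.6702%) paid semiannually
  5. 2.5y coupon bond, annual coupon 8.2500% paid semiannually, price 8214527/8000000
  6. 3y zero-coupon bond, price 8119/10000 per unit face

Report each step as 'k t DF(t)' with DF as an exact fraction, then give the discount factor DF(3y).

step 1 [0.5y] swap r/2=121/2379: DF=(1 − 121/2379·(0))/(1+121/2379) = 2379/2500 ≈ 0.951600
step 2 [1y] swap r/2=489/9269: DF=(1 − 489/9269·(0.951600))/(1+489/9269) = 4511/5000 ≈ 0.902200
step 3 [1.5y] swap r/2=1283/27255: DF=(1 − 1283/27255·(0.951600+0.902200))/(1+1283/27255) = 8717/10000 ≈ 0.871700
step 4 [2y] swap r/2=1376/35879: DF=(1 − 1376/35879·(0.951600+0.902200+0.871700))/(1+1376/35879) = 539/625 ≈ 0.862400
step 5 [2.5y] bond c/2=33/800: DF=(8214527/8000000 − 33/800·(0.951600+0.902200+0.871700+0.862400))/(1+33/800) = 211/250 ≈ 0.844000
step 6 [3y] zero: DF = P = 8119/10000 ≈ 0.811900

1 1/2 2379/2500
2 1 4511/5000
3 3/2 8717/10000
4 2 539/625
5 5/2 211/250
6 3 8119/10000
DF(3y) = 8119/10000 ≈ 0.811900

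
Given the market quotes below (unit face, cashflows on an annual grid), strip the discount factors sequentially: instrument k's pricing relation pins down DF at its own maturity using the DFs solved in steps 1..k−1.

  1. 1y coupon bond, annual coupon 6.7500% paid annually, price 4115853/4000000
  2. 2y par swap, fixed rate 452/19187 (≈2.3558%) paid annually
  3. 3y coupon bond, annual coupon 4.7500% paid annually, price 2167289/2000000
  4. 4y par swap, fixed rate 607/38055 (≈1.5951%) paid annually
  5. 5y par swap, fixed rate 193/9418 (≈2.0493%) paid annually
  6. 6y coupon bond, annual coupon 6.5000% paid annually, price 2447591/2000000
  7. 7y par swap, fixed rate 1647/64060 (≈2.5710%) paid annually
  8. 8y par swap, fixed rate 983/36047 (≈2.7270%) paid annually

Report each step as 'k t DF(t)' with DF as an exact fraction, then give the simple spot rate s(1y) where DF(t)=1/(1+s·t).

step 1 [1y] bond c/1=27/400: DF=(4115853/4000000 − 27/400·(0))/(1+27/400) = 9639/10000 ≈ 0.963900
step 2 [2y] swap r/1=452/19187: DF=(1 − 452/19187·(0.963900))/(1+452/19187) = 2387/2500 ≈ 0.954800
step 3 [3y] bond c/1=19/400: DF=(2167289/2000000 − 19/400·(0.963900+0.954800))/(1+19/400) = 379/400 ≈ 0.947500
step 4 [4y] swap r/1=607/38055: DF=(1 − 607/38055·(0.963900+0.954800+0.947500))/(1+607/38055) = 9393/10000 ≈ 0.939300
step 5 [5y] swap r/1=193/9418: DF=(1 − 193/9418·(0.963900+0.954800+0.947500+0.939300))/(1+193/9418) = 1807/2000 ≈ 0.903500
step 6 [6y] bond c/1=13/200: DF=(2447591/2000000 − 13/200·(0.963900+0.954800+0.947500+0.939300+0.903500))/(1+13/200) = 8617/10000 ≈ 0.861700
step 7 [7y] swap r/1=1647/64060: DF=(1 − 1647/64060·(0.963900+0.954800+0.947500+0.939300+0.903500+0.861700))/(1+1647/64060) = 8353/10000 ≈ 0.835300
step 8 [8y] swap r/1=983/36047: DF=(1 − 983/36047·(0.963900+0.954800+0.947500+0.939300+0.903500+0.861700+0.835300))/(1+983/36047) = 4017/5000 ≈ 0.803400

1 1 9639/10000
2 2 2387/2500
3 3 379/400
4 4 9393/10000
5 5 1807/2000
6 6 8617/10000
7 7 8353/10000
8 8 4017/5000
s(1y) = (1/(9639/10000) − 1)/(1) = 361/9639 ≈ 3.7452%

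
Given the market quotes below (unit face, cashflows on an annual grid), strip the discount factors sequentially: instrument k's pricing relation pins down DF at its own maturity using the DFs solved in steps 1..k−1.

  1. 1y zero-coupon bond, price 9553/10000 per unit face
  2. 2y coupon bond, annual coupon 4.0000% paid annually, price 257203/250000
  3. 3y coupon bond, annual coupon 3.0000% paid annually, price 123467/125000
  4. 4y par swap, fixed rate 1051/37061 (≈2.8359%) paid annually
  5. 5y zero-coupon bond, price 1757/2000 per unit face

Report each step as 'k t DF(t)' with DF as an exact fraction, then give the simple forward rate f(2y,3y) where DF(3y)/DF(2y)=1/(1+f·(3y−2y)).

1 1 9553/10000
2 2 381/400
3 3 4517/5000
4 4 8949/10000
5 5 1757/2000
f(2y,3y) = ((381/400)/(4517/5000) − 1)/(1) = 491/9034 ≈ 5.4350%

step 1 [1y] zero: DF = P = 9553/10000 ≈ 0.955300
step 2 [2y] bond c/1=1/25: DF=(257203/250000 − 1/25·(0.955300))/(1+1/25) = 381/400 ≈ 0.952500
step 3 [3y] bond c/1=3/100: DF=(123467/125000 − 3/100·(0.955300+0.952500))/(1+3/100) = 4517/5000 ≈ 0.903400
step 4 [4y] swap r/1=1051/37061: DF=(1 − 1051/37061·(0.955300+0.952500+0.903400))/(1+1051/37061) = 8949/10000 ≈ 0.894900
step 5 [5y] zero: DF = P = 1757/2000 ≈ 0.878500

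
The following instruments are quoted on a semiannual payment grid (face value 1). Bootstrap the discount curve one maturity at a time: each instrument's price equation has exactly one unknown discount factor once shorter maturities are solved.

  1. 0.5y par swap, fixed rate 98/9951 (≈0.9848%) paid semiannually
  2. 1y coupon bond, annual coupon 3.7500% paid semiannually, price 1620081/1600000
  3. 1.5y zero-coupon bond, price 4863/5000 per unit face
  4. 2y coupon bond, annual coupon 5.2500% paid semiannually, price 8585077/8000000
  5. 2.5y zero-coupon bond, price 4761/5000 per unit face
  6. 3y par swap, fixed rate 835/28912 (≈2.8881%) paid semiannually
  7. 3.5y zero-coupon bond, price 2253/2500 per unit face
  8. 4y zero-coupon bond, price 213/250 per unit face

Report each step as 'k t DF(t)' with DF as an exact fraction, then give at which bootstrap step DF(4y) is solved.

1 1/2 9951/10000
2 1 2439/2500
3 3/2 4863/5000
4 2 1213/1250
5 5/2 4761/5000
6 3 1833/2000
7 7/2 2253/2500
8 4 213/250
DF(4y) is solved at step 8

step 1 [0.5y] swap r/2=49/9951: DF=(1 − 49/9951·(0))/(1+49/9951) = 9951/10000 ≈ 0.995100
step 2 [1y] bond c/2=3/160: DF=(1620081/1600000 − 3/160·(0.995100))/(1+3/160) = 2439/2500 ≈ 0.975600
step 3 [1.5y] zero: DF = P = 4863/5000 ≈ 0.972600
step 4 [2y] bond c/2=21/800: DF=(8585077/8000000 − 21/800·(0.995100+0.975600+0.972600))/(1+21/800) = 1213/1250 ≈ 0.970400
step 5 [2.5y] zero: DF = P = 4761/5000 ≈ 0.952200
step 6 [3y] swap r/2=835/57824: DF=(1 − 835/57824·(0.995100+0.975600+0.972600+0.970400+0.952200))/(1+835/57824) = 1833/2000 ≈ 0.916500
step 7 [3.5y] zero: DF = P = 2253/2500 ≈ 0.901200
step 8 [4y] zero: DF = P = 213/250 ≈ 0.852000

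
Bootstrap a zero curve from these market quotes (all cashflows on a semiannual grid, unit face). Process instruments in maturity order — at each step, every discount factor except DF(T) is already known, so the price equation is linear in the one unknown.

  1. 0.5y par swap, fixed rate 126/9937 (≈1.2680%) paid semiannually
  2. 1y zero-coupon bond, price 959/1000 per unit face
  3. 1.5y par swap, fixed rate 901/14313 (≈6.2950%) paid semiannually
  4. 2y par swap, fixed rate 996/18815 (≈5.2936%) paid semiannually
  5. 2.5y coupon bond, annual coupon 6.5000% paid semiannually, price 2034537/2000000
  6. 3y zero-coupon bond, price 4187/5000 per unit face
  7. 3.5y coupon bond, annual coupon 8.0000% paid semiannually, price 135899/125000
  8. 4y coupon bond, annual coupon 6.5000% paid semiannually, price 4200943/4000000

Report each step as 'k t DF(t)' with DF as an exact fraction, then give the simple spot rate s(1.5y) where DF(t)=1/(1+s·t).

1 1/2 9937/10000
2 1 959/1000
3 3/2 9099/10000
4 2 2251/2500
5 5/2 2167/2500
6 3 4187/5000
7 7/2 8351/10000
8 4 2047/2500
s(1.5y) = (1/(9099/10000) − 1)/(3/2) = 1802/27297 ≈ 6.6015%

step 1 [0.5y] swap r/2=63/9937: DF=(1 − 63/9937·(0))/(1+63/9937) = 9937/10000 ≈ 0.993700
step 2 [1y] zero: DF = P = 959/1000 ≈ 0.959000
step 3 [1.5y] swap r/2=901/28626: DF=(1 − 901/28626·(0.993700+0.959000))/(1+901/28626) = 9099/10000 ≈ 0.909900
step 4 [2y] swap r/2=498/18815: DF=(1 − 498/18815·(0.993700+0.959000+0.909900))/(1+498/18815) = 2251/2500 ≈ 0.900400
step 5 [2.5y] bond c/2=13/400: DF=(2034537/2000000 − 13/400·(0.993700+0.959000+0.909900+0.900400))/(1+13/400) = 2167/2500 ≈ 0.866800
step 6 [3y] zero: DF = P = 4187/5000 ≈ 0.837400
step 7 [3.5y] bond c/2=1/25: DF=(135899/125000 − 1/25·(0.993700+0.959000+0.909900+0.900400+0.866800+0.837400))/(1+1/25) = 8351/10000 ≈ 0.835100
step 8 [4y] bond c/2=13/400: DF=(4200943/4000000 − 13/400·(0.993700+0.959000+0.909900+0.900400+0.866800+0.837400+0.835100))/(1+13/400) = 2047/2500 ≈ 0.818800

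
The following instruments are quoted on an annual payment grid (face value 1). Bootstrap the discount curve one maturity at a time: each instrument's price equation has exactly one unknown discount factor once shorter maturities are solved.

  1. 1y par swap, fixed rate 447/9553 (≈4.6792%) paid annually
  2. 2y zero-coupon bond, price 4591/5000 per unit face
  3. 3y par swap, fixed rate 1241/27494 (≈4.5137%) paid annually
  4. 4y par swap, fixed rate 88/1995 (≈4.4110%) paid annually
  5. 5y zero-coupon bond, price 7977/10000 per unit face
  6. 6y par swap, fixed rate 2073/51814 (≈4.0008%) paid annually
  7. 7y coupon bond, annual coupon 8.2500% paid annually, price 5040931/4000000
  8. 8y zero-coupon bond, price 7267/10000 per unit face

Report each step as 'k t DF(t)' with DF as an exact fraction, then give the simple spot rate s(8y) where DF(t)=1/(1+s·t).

1 1 9553/10000
2 2 4591/5000
3 3 8759/10000
4 4 526/625
5 5 7977/10000
6 6 7927/10000
7 7 7693/10000
8 8 7267/10000
s(8y) = (1/(7267/10000) − 1)/(8) = 2733/58136 ≈ 4.7010%

step 1 [1y] swap r/1=447/9553: DF=(1 − 447/9553·(0))/(1+447/9553) = 9553/10000 ≈ 0.955300
step 2 [2y] zero: DF = P = 4591/5000 ≈ 0.918200
step 3 [3y] swap r/1=1241/27494: DF=(1 − 1241/27494·(0.955300+0.918200))/(1+1241/27494) = 8759/10000 ≈ 0.875900
step 4 [4y] swap r/1=88/1995: DF=(1 − 88/1995·(0.955300+0.918200+0.875900))/(1+88/1995) = 526/625 ≈ 0.841600
step 5 [5y] zero: DF = P = 7977/10000 ≈ 0.797700
step 6 [6y] swap r/1=2073/51814: DF=(1 − 2073/51814·(0.955300+0.918200+0.875900+0.841600+0.797700))/(1+2073/51814) = 7927/10000 ≈ 0.792700
step 7 [7y] bond c/1=33/400: DF=(5040931/4000000 − 33/400·(0.955300+0.918200+0.875900+0.841600+0.797700+0.792700))/(1+33/400) = 7693/10000 ≈ 0.769300
step 8 [8y] zero: DF = P = 7267/10000 ≈ 0.726700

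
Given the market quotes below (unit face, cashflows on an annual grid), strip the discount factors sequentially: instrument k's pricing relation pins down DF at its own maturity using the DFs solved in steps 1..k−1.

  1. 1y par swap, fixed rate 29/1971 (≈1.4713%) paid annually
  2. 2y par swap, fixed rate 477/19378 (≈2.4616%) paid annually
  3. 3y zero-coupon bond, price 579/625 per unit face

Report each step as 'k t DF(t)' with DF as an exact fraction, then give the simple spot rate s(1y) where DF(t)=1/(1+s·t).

1 1 1971/2000
2 2 9523/10000
3 3 579/625
s(1y) = (1/(1971/2000) − 1)/(1) = 29/1971 ≈ 1.4713%

step 1 [1y] swap r/1=29/1971: DF=(1 − 29/1971·(0))/(1+29/1971) = 1971/2000 ≈ 0.985500
step 2 [2y] swap r/1=477/19378: DF=(1 − 477/19378·(0.985500))/(1+477/19378) = 9523/10000 ≈ 0.952300
step 3 [3y] zero: DF = P = 579/625 ≈ 0.926400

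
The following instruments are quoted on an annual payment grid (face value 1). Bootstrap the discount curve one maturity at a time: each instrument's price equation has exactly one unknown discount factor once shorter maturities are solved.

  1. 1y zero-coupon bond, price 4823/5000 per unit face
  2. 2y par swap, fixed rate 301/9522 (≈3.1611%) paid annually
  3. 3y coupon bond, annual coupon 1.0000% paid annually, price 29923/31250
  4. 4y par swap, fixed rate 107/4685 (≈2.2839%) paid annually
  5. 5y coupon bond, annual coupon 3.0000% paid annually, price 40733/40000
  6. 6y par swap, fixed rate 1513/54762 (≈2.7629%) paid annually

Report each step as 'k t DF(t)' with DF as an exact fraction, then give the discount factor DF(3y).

step 1 [1y] zero: DF = P = 4823/5000 ≈ 0.964600
step 2 [2y] swap r/1=301/9522: DF=(1 − 301/9522·(0.964600))/(1+301/9522) = 4699/5000 ≈ 0.939800
step 3 [3y] bond c/1=1/100: DF=(29923/31250 − 1/100·(0.964600+0.939800))/(1+1/100) = 2323/2500 ≈ 0.929200
step 4 [4y] swap r/1=107/4685: DF=(1 − 107/4685·(0.964600+0.939800+0.929200))/(1+107/4685) = 1143/1250 ≈ 0.914400
step 5 [5y] bond c/1=3/100: DF=(40733/40000 − 3/100·(0.964600+0.939800+0.929200+0.914400))/(1+3/100) = 1759/2000 ≈ 0.879500
step 6 [6y] swap r/1=1513/54762: DF=(1 − 1513/54762·(0.964600+0.939800+0.929200+0.914400+0.879500))/(1+1513/54762) = 8487/10000 ≈ 0.848700

1 1 4823/5000
2 2 4699/5000
3 3 2323/2500
4 4 1143/1250
5 5 1759/2000
6 6 8487/10000
DF(3y) = 2323/2500 ≈ 0.929200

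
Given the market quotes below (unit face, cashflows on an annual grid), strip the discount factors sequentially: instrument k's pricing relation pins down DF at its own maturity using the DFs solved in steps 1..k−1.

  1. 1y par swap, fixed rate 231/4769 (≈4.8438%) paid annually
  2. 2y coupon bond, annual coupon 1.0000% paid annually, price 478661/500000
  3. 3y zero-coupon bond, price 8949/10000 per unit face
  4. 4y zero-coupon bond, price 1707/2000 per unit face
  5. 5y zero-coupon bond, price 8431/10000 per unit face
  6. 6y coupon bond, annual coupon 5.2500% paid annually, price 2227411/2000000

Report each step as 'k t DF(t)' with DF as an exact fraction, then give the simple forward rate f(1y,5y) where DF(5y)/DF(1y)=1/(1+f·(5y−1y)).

step 1 [1y] swap r/1=231/4769: DF=(1 − 231/4769·(0))/(1+231/4769) = 4769/5000 ≈ 0.953800
step 2 [2y] bond c/1=1/100: DF=(478661/500000 − 1/100·(0.953800))/(1+1/100) = 1173/1250 ≈ 0.938400
step 3 [3y] zero: DF = P = 8949/10000 ≈ 0.894900
step 4 [4y] zero: DF = P = 1707/2000 ≈ 0.853500
step 5 [5y] zero: DF = P = 8431/10000 ≈ 0.843100
step 6 [6y] bond c/1=21/400: DF=(2227411/2000000 − 21/400·(0.953800+0.938400+0.894900+0.853500+0.843100))/(1+21/400) = 1669/2000 ≈ 0.834500

1 1 4769/5000
2 2 1173/1250
3 3 8949/10000
4 4 1707/2000
5 5 8431/10000
6 6 1669/2000
f(1y,5y) = ((4769/5000)/(8431/10000) − 1)/(4) = 1107/33724 ≈ 3.2825%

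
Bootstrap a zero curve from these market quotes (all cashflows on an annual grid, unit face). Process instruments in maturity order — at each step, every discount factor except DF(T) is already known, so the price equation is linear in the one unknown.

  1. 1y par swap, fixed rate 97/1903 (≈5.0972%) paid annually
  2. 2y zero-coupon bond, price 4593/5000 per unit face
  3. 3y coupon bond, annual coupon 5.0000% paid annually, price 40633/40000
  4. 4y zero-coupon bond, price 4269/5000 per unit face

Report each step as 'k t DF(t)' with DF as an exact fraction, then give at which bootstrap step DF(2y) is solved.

step 1 [1y] swap r/1=97/1903: DF=(1 − 97/1903·(0))/(1+97/1903) = 1903/2000 ≈ 0.951500
step 2 [2y] zero: DF = P = 4593/5000 ≈ 0.918600
step 3 [3y] bond c/1=1/20: DF=(40633/40000 − 1/20·(0.951500+0.918600))/(1+1/20) = 549/625 ≈ 0.878400
step 4 [4y] zero: DF = P = 4269/5000 ≈ 0.853800

1 1 1903/2000
2 2 4593/5000
3 3 549/625
4 4 4269/5000
DF(2y) is solved at step 2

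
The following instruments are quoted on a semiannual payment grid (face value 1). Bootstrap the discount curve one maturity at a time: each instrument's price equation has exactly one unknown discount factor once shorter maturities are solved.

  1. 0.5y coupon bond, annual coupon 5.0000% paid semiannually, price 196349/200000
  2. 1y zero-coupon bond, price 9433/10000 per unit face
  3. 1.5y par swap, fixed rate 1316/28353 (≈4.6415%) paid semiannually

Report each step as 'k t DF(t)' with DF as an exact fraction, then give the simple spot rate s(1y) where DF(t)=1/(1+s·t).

1 1/2 4789/5000
2 1 9433/10000
3 3/2 4671/5000
s(1y) = (1/(9433/10000) − 1)/(1) = 567/9433 ≈ 6.0108%

step 1 [0.5y] bond c/2=1/40: DF=(196349/200000 − 1/40·(0))/(1+1/40) = 4789/5000 ≈ 0.957800
step 2 [1y] zero: DF = P = 9433/10000 ≈ 0.943300
step 3 [1.5y] swap r/2=658/28353: DF=(1 − 658/28353·(0.957800+0.943300))/(1+658/28353) = 4671/5000 ≈ 0.934200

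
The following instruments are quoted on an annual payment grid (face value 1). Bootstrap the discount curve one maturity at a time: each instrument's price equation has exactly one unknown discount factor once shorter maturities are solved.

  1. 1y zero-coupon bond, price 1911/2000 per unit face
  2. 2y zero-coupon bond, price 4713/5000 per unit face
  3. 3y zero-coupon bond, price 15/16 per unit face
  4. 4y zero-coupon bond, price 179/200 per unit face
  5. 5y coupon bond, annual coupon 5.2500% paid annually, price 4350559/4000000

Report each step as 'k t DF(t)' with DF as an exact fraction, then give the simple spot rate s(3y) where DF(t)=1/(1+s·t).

step 1 [1y] zero: DF = P = 1911/2000 ≈ 0.955500
step 2 [2y] zero: DF = P = 4713/5000 ≈ 0.942600
step 3 [3y] zero: DF = P = 15/16 ≈ 0.937500
step 4 [4y] zero: DF = P = 179/200 ≈ 0.895000
step 5 [5y] bond c/1=21/400: DF=(4350559/4000000 − 21/400·(0.955500+0.942600+0.937500+0.895000))/(1+21/400) = 8473/10000 ≈ 0.847300

1 1 1911/2000
2 2 4713/5000
3 3 15/16
4 4 179/200
5 5 8473/10000
s(3y) = (1/(15/16) − 1)/(3) = 1/45 ≈ 2.2222%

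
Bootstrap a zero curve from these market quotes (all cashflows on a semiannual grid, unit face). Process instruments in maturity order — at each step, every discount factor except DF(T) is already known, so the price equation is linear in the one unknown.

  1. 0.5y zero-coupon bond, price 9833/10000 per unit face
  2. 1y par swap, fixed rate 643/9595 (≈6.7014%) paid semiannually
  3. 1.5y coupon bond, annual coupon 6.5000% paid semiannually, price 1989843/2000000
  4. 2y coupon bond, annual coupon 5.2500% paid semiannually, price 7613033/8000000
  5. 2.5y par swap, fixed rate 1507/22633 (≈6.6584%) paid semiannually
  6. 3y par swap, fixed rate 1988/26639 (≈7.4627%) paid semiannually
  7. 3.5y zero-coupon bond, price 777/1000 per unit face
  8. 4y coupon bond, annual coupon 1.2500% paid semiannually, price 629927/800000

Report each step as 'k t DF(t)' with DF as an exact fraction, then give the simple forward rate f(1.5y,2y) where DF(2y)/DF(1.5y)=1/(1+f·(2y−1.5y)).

step 1 [0.5y] zero: DF = P = 9833/10000 ≈ 0.983300
step 2 [1y] swap r/2=643/19190: DF=(1 − 643/19190·(0.983300))/(1+643/19190) = 9357/10000 ≈ 0.935700
step 3 [1.5y] bond c/2=13/400: DF=(1989843/2000000 − 13/400·(0.983300+0.935700))/(1+13/400) = 1129/1250 ≈ 0.903200
step 4 [2y] bond c/2=21/800: DF=(7613033/8000000 − 21/800·(0.983300+0.935700+0.903200))/(1+21/800) = 8551/10000 ≈ 0.855100
step 5 [2.5y] swap r/2=1507/45266: DF=(1 − 1507/45266·(0.983300+0.935700+0.903200+0.855100))/(1+1507/45266) = 8493/10000 ≈ 0.849300
step 6 [3y] swap r/2=994/26639: DF=(1 − 994/26639·(0.983300+0.935700+0.903200+0.855100+0.849300))/(1+994/26639) = 2003/2500 ≈ 0.801200
step 7 [3.5y] zero: DF = P = 777/1000 ≈ 0.777000
step 8 [4y] bond c/2=1/160: DF=(629927/800000 − 1/160·(0.983300+0.935700+0.903200+0.855100+0.849300+0.801200+0.777000))/(1+1/160) = 3723/5000 ≈ 0.744600

1 1/2 9833/10000
2 1 9357/10000
3 3/2 1129/1250
4 2 8551/10000
5 5/2 8493/10000
6 3 2003/2500
7 7/2 777/1000
8 4 3723/5000
f(1.5y,2y) = ((1129/1250)/(8551/10000) − 1)/(1/2) = 962/8551 ≈ 11.2501%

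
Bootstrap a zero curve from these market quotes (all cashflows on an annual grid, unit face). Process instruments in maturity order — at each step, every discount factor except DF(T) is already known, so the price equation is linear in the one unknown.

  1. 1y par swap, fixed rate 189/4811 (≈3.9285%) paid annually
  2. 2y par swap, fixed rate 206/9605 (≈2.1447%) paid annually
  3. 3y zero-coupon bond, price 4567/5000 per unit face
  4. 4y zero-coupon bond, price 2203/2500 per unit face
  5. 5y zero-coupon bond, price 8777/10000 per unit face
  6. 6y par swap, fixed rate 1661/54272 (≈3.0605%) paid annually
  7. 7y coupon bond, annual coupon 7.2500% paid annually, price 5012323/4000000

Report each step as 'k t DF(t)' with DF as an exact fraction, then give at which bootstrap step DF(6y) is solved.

step 1 [1y] swap r/1=189/4811: DF=(1 − 189/4811·(0))/(1+189/4811) = 4811/5000 ≈ 0.962200
step 2 [2y] swap r/1=206/9605: DF=(1 − 206/9605·(0.962200))/(1+206/9605) = 2397/2500 ≈ 0.958800
step 3 [3y] zero: DF = P = 4567/5000 ≈ 0.913400
step 4 [4y] zero: DF = P = 2203/2500 ≈ 0.881200
step 5 [5y] zero: DF = P = 8777/10000 ≈ 0.877700
step 6 [6y] swap r/1=1661/54272: DF=(1 − 1661/54272·(0.962200+0.958800+0.913400+0.881200+0.877700))/(1+1661/54272) = 8339/10000 ≈ 0.833900
step 7 [7y] bond c/1=29/400: DF=(5012323/4000000 − 29/400·(0.962200+0.958800+0.913400+0.881200+0.877700+0.833900))/(1+29/400) = 1603/2000 ≈ 0.801500

1 1 4811/5000
2 2 2397/2500
3 3 4567/5000
4 4 2203/2500
5 5 8777/10000
6 6 8339/10000
7 7 1603/2000
DF(6y) is solved at step 6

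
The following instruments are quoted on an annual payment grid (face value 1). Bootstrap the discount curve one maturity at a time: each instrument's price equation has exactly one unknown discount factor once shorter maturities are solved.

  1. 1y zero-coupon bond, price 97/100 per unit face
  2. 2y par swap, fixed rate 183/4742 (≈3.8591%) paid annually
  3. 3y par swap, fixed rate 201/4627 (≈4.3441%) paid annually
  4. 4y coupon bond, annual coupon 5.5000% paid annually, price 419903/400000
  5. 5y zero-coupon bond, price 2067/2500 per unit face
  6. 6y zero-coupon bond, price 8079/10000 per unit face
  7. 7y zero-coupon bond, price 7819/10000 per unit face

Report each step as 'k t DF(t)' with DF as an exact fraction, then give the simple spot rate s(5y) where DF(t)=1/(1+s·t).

step 1 [1y] zero: DF = P = 97/100 ≈ 0.970000
step 2 [2y] swap r/1=183/4742: DF=(1 − 183/4742·(0.970000))/(1+183/4742) = 2317/2500 ≈ 0.926800
step 3 [3y] swap r/1=201/4627: DF=(1 − 201/4627·(0.970000+0.926800))/(1+201/4627) = 4397/5000 ≈ 0.879400
step 4 [4y] bond c/1=11/200: DF=(419903/400000 − 11/200·(0.970000+0.926800+0.879400))/(1+11/200) = 8503/10000 ≈ 0.850300
step 5 [5y] zero: DF = P = 2067/2500 ≈ 0.826800
step 6 [6y] zero: DF = P = 8079/10000 ≈ 0.807900
step 7 [7y] zero: DF = P = 7819/10000 ≈ 0.781900

1 1 97/100
2 2 2317/2500
3 3 4397/5000
4 4 8503/10000
5 5 2067/2500
6 6 8079/10000
7 7 7819/10000
s(5y) = (1/(2067/2500) − 1)/(5) = 433/10335 ≈ 4.1896%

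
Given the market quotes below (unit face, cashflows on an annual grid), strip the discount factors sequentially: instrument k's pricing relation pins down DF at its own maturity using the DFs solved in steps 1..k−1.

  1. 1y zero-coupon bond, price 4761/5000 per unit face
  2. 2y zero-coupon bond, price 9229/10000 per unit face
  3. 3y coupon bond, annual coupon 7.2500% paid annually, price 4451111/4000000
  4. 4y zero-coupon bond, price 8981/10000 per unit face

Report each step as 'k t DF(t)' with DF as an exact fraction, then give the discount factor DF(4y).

1 1 4761/5000
2 2 9229/10000
3 3 2277/2500
4 4 8981/10000
DF(4y) = 8981/10000 ≈ 0.898100

step 1 [1y] zero: DF = P = 4761/5000 ≈ 0.952200
step 2 [2y] zero: DF = P = 9229/10000 ≈ 0.922900
step 3 [3y] bond c/1=29/400: DF=(4451111/4000000 − 29/400·(0.952200+0.922900))/(1+29/400) = 2277/2500 ≈ 0.910800
step 4 [4y] zero: DF = P = 8981/10000 ≈ 0.898100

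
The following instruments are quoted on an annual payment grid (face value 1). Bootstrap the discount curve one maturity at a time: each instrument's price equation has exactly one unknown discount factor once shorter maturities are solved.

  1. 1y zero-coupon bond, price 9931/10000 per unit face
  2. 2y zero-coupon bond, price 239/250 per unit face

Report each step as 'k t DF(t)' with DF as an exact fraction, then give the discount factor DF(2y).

1 1 9931/10000
2 2 239/250
DF(2y) = 239/250 ≈ 0.956000

step 1 [1y] zero: DF = P = 9931/10000 ≈ 0.993100
step 2 [2y] zero: DF = P = 239/250 ≈ 0.956000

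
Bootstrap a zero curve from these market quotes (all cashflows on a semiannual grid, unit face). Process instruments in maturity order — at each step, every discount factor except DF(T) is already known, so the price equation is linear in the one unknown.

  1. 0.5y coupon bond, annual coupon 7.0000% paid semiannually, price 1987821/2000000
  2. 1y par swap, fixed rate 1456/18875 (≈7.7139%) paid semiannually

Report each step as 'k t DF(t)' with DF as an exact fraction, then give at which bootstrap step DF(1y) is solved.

1 1/2 9603/10000
2 1 1159/1250
DF(1y) is solved at step 2

step 1 [0.5y] bond c/2=7/200: DF=(1987821/2000000 − 7/200·(0))/(1+7/200) = 9603/10000 ≈ 0.960300
step 2 [1y] swap r/2=728/18875: DF=(1 − 728/18875·(0.960300))/(1+728/18875) = 1159/1250 ≈ 0.927200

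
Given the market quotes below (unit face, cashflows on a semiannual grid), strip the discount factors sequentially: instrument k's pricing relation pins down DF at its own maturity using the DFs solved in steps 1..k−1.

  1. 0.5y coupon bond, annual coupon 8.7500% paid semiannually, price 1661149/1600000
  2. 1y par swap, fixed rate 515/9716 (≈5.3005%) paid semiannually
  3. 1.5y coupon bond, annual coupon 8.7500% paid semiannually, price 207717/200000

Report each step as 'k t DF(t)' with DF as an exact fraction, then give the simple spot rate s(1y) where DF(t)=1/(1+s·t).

1 1/2 9947/10000
2 1 1897/2000
3 3/2 571/625
s(1y) = (1/(1897/2000) − 1)/(1) = 103/1897 ≈ 5.4296%

step 1 [0.5y] bond c/2=7/160: DF=(1661149/1600000 − 7/160·(0))/(1+7/160) = 9947/10000 ≈ 0.994700
step 2 [1y] swap r/2=515/19432: DF=(1 − 515/19432·(0.994700))/(1+515/19432) = 1897/2000 ≈ 0.948500
step 3 [1.5y] bond c/2=7/160: DF=(207717/200000 − 7/160·(0.994700+0.948500))/(1+7/160) = 571/625 ≈ 0.913600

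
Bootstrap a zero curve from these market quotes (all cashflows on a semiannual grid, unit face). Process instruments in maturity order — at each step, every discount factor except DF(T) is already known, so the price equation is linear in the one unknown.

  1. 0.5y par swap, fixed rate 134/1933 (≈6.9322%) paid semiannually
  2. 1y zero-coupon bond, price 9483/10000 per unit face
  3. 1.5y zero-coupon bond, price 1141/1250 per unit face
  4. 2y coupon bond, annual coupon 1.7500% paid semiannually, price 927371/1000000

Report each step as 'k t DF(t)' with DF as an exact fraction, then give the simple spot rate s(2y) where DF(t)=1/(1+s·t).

1 1/2 1933/2000
2 1 9483/10000
3 3/2 1141/1250
4 2 2237/2500
s(2y) = (1/(2237/2500) − 1)/(2) = 263/4474 ≈ 5.8784%

step 1 [0.5y] swap r/2=67/1933: DF=(1 − 67/1933·(0))/(1+67/1933) = 1933/2000 ≈ 0.966500
step 2 [1y] zero: DF = P = 9483/10000 ≈ 0.948300
step 3 [1.5y] zero: DF = P = 1141/1250 ≈ 0.912800
step 4 [2y] bond c/2=7/800: DF=(927371/1000000 − 7/800·(0.966500+0.948300+0.912800))/(1+7/800) = 2237/2500 ≈ 0.894800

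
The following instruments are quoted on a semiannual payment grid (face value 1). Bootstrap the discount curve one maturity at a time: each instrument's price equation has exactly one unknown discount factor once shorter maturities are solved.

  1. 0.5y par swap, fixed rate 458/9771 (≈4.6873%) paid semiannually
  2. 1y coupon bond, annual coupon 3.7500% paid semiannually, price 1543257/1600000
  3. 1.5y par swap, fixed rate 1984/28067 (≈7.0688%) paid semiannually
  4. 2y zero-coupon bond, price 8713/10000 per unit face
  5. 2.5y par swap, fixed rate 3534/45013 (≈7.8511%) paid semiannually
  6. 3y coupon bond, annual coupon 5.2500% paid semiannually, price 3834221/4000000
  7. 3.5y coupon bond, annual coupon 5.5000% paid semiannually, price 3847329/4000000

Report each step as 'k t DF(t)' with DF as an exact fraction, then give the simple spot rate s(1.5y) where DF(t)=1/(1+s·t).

step 1 [0.5y] swap r/2=229/9771: DF=(1 − 229/9771·(0))/(1+229/9771) = 9771/10000 ≈ 0.977100
step 2 [1y] bond c/2=3/160: DF=(1543257/1600000 − 3/160·(0.977100))/(1+3/160) = 1161/1250 ≈ 0.928800
step 3 [1.5y] swap r/2=992/28067: DF=(1 − 992/28067·(0.977100+0.928800))/(1+992/28067) = 563/625 ≈ 0.900800
step 4 [2y] zero: DF = P = 8713/10000 ≈ 0.871300
step 5 [2.5y] swap r/2=1767/45013: DF=(1 − 1767/45013·(0.977100+0.928800+0.900800+0.871300))/(1+1767/45013) = 8233/10000 ≈ 0.823300
step 6 [3y] bond c/2=21/800: DF=(3834221/4000000 − 21/800·(0.977100+0.928800+0.900800+0.871300+0.823300))/(1+21/800) = 8189/10000 ≈ 0.818900
step 7 [3.5y] bond c/2=11/400: DF=(3847329/4000000 − 11/400·(0.977100+0.928800+0.900800+0.871300+0.823300+0.818900))/(1+11/400) = 7937/10000 ≈ 0.793700

1 1/2 9771/10000
2 1 1161/1250
3 3/2 563/625
4 2 8713/10000
5 5/2 8233/10000
6 3 8189/10000
7 7/2 7937/10000
s(1.5y) = (1/(563/625) − 1)/(3/2) = 124/1689 ≈ 7.3416%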